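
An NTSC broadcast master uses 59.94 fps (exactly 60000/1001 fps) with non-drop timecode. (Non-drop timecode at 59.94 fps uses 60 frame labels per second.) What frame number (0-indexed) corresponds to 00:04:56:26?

Total seconds to the label: (0 × 3600 + 4 × 60 + 56) = 296.
Frame index = 296 × 60 + 26 = 17786.

frame 17786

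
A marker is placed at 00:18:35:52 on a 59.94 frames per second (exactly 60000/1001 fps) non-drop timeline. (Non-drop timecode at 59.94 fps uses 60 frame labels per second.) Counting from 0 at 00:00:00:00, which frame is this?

66952

Total seconds to the label: (0 × 3600 + 18 × 60 + 35) = 1115.
Frame index = 1115 × 60 + 52 = 66952.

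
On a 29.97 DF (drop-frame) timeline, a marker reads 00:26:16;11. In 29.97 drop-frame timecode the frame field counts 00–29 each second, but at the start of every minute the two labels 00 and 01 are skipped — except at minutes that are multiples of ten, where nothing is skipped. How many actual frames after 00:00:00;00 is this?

47243

As if non-drop at 30 labels/s: (0 × 3600 + 26 × 60 + 16) × 30 + 11 = 47291.
Minute boundaries passed: 26; those not divisible by 10: 26 − 2 = 24; dropped labels = 2 × 24 = 48.
Actual frame index = 47291 − 48 = 47243.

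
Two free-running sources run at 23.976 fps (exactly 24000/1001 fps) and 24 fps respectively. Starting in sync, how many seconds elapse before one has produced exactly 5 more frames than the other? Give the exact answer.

The gap grows by |24 − 24000/1001| = 24/1001 frames per second.
Time for a 5-frame gap: 5 ÷ (24/1001) = 5005/24 s.

5005/24 seconds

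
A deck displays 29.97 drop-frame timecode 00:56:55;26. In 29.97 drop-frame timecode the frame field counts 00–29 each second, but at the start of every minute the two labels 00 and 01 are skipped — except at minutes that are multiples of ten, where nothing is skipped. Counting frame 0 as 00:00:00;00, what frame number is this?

As if non-drop at 30 labels/s: (0 × 3600 + 56 × 60 + 55) × 30 + 26 = 102476.
Minute boundaries passed: 56; those not divisible by 10: 56 − 5 = 51; dropped labels = 2 × 51 = 102.
Actual frame index = 102476 − 102 = 102374.

102374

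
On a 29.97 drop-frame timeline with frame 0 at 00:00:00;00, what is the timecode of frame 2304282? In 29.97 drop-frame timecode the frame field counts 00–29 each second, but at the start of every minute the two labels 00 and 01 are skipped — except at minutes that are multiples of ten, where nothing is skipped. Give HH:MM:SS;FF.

21:21:26;08

Each 10-minute DF block holds 10 × 60 × 30 − 9 × 2 = 17982 frames. 2304282 ÷ 17982 → 128 full blocks, remainder 2586.
Within the partial block the first minute is 1800 frames and each further minute 1798, so 1 further minute boundary passed. Total skipped labels = 18 × 128 + 2 × 1 = 2306.
Non-drop label index = 2304282 + 2306 = 2306588; at 30 labels/s that is 21:21:26:08, i.e. DF 21:21:26;08.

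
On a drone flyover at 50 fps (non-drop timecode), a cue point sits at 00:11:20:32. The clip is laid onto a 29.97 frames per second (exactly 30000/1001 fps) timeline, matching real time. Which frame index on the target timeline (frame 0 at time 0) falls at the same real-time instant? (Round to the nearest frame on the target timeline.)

frame 20399

Source frame index: (0×3600 + 11×60 + 20) × 50 + 32 = 34032.
Real time: 34032 / (50) = 17016/25 s.
Target frame: (17016/25) × (30000/1001) = 20419200/1001 ≈ 20398.801 → 20399.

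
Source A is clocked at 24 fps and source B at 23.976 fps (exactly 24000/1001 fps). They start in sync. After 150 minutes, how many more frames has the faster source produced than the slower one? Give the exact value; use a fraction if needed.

216000/1001 frames

150 min = 9000 s.
A emits 24 × 9000 = 216000 frames; B emits 24000/1001 × 9000 = 216000000/1001.
Difference = 216000/1001 frames (≈ 215.7842); B is behind A.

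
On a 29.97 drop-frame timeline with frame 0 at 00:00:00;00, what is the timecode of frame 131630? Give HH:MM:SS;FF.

01:13:12;02

Each 10-minute DF block holds 10 × 60 × 30 − 9 × 2 = 17982 frames. 131630 ÷ 17982 → 7 full blocks, remainder 5756.
Within the partial block the first minute is 1800 frames and each further minute 1798, so 3 further minute boundaries passed. Total skipped labels = 18 × 7 + 2 × 3 = 132.
Non-drop label index = 131630 + 132 = 131762; at 30 labels/s that is 01:13:12:02, i.e. DF 01:13:12;02.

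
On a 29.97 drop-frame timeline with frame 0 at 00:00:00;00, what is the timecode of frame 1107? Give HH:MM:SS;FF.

00:00:36;27

Each 10-minute DF block holds 10 × 60 × 30 − 9 × 2 = 17982 frames. 1107 ÷ 17982 → 0 full blocks, remainder 1107.
Within the partial block the first minute is 1800 frames and each further minute 1798, so 0 further minute boundaries passed. Total skipped labels = 18 × 0 + 2 × 0 = 0.
Non-drop label index = 1107 + 0 = 1107; at 30 labels/s that is 00:00:36:27, i.e. DF 00:00:36;27.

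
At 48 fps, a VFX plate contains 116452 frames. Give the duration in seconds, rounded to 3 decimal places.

2426.083 seconds

Running time = 116452 × 1/48 = 29113/12 s ≈ 2426.083 s.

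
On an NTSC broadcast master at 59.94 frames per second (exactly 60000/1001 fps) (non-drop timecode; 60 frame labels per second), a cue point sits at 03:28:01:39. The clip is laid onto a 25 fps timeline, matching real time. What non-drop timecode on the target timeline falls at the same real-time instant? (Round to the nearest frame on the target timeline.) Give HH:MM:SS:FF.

03:28:14:03

Source frame index: (3×3600 + 28×60 + 1) × 60 + 39 = 748899.
Real time: 748899 / (60000/1001) = 249882633/20000 s.
Target frame: (249882633/20000) × (25) = 249882633/800 ≈ 312353.291 → 312353.
At 25 labels/s: frame 312353 → 03:28:14:03.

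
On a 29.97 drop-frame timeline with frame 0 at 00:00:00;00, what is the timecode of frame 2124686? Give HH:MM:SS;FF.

Each 10-minute DF block holds 10 × 60 × 30 − 9 × 2 = 17982 frames. 2124686 ÷ 17982 → 118 full blocks, remainder 2810.
Within the partial block the first minute is 1800 frames and each further minute 1798, so 1 further minute boundary passed. Total skipped labels = 18 × 118 + 2 × 1 = 2126.
Non-drop label index = 2124686 + 2126 = 2126812; at 30 labels/s that is 19:41:33:22, i.e. DF 19:41:33;22.

19:41:33;22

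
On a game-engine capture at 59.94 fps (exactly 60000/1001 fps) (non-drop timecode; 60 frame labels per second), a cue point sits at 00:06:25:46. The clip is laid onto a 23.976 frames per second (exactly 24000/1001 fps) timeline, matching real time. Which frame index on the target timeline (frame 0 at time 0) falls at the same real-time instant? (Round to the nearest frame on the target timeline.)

frame 9258

Source frame index: (0×3600 + 6×60 + 25) × 60 + 46 = 23146.
Real time: 23146 / (60000/1001) = 11584573/30000 s.
Target frame: (11584573/30000) × (24000/1001) = 46292/5 ≈ 9258.400 → 9258.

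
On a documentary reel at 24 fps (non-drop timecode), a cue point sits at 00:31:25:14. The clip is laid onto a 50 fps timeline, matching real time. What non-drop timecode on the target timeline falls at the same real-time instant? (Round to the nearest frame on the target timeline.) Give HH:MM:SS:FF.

Source frame index: (0×3600 + 31×60 + 25) × 24 + 14 = 45254.
Real time: 45254 / (24) = 22627/12 s.
Target frame: (22627/12) × (50) = 565675/6 ≈ 94279.167 → 94279.
At 50 labels/s: frame 94279 → 00:31:25:29.

00:31:25:29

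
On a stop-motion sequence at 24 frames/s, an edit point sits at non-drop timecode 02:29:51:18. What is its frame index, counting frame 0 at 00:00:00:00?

215802

Total seconds to the label: (2 × 3600 + 29 × 60 + 51) = 8991.
Frame index = 8991 × 24 + 18 = 215802.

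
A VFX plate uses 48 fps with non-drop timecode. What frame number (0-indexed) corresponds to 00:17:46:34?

51202

Total seconds to the label: (0 × 3600 + 17 × 60 + 46) = 1066.
Frame index = 1066 × 48 + 34 = 51202.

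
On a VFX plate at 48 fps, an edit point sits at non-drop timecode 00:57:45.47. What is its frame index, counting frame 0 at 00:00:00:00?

166367

Total seconds to the label: (0 × 3600 + 57 × 60 + 45) = 3465.
Frame index = 3465 × 48 + 47 = 166367.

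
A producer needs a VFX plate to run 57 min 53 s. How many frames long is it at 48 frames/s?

166704 frames

57 min 53 s = 3473 s.
Frames = 3473 × 48 = 166704.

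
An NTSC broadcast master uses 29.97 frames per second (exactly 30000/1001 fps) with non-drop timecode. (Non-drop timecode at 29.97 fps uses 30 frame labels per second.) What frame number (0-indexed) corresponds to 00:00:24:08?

Total seconds to the label: (0 × 3600 + 0 × 60 + 24) = 24.
Frame index = 24 × 30 + 8 = 728.

frame 728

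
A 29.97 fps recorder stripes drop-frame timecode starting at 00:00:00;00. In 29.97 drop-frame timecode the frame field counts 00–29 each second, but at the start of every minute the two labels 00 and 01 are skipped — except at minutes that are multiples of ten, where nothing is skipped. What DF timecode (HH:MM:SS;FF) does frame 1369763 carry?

Each 10-minute DF block holds 10 × 60 × 30 − 9 × 2 = 17982 frames. 1369763 ÷ 17982 → 76 full blocks, remainder 3131.
Within the partial block the first minute is 1800 frames and each further minute 1798, so 1 further minute boundary passed. Total skipped labels = 18 × 76 + 2 × 1 = 1370.
Non-drop label index = 1369763 + 1370 = 1371133; at 30 labels/s that is 12:41:44:13, i.e. DF 12:41:44;13.

12:41:44;13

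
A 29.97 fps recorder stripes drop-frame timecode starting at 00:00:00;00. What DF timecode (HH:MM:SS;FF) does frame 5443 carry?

Each 10-minute DF block holds 10 × 60 × 30 − 9 × 2 = 17982 frames. 5443 ÷ 17982 → 0 full blocks, remainder 5443.
Within the partial block the first minute is 1800 frames and each further minute 1798, so 3 further minute boundaries passed. Total skipped labels = 18 × 0 + 2 × 3 = 6.
Non-drop label index = 5443 + 6 = 5449; at 30 labels/s that is 00:03:01:19, i.e. DF 00:03:01;19.

00:03:01;19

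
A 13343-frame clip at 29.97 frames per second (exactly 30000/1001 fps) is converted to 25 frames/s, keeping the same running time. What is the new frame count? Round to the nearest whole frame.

11130 frames

Frames at target rate = 13343 × (25) / (30000/1001) = 13356343/1200 ≈ 11130.286.
Nearest whole frame: 11130.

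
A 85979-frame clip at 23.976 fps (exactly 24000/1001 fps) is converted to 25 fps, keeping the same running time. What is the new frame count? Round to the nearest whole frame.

89651 frames

Frames at target rate = 85979 × (25) / (24000/1001) = 86064979/960 ≈ 89651.020.
Nearest whole frame: 89651.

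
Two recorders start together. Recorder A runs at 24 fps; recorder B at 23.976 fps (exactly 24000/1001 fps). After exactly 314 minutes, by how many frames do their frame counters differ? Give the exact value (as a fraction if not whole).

452160/1001 frames

314 min = 18840 s.
A emits 24 × 18840 = 452160 frames; B emits 24000/1001 × 18840 = 452160000/1001.
Difference = 452160/1001 frames (≈ 451.7083); B is behind A.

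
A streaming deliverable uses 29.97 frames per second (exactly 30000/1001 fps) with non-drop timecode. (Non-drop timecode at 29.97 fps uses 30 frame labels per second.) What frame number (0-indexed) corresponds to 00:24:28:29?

Total seconds to the label: (0 × 3600 + 24 × 60 + 28) = 1468.
Frame index = 1468 × 30 + 29 = 44069.

frame 44069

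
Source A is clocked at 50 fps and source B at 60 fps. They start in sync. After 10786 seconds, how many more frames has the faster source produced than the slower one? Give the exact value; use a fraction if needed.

107860 frames

A emits 50 × 10786 = 539300 frames; B emits 60 × 10786 = 647160.
Difference = 107860 frames; B is ahead of A.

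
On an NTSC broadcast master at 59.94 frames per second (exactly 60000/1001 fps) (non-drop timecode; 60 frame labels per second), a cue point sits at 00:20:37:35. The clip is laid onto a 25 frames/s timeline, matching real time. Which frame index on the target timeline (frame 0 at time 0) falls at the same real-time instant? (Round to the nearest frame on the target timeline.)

Source frame index: (0×3600 + 20×60 + 37) × 60 + 35 = 74255.
Real time: 74255 / (60000/1001) = 14865851/12000 s.
Target frame: (14865851/12000) × (25) = 14865851/480 ≈ 30970.523 → 30971.

frame 30971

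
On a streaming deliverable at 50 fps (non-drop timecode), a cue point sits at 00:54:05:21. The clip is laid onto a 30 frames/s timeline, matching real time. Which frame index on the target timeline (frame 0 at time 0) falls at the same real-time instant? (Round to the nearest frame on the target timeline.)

frame 97363

Source frame index: (0×3600 + 54×60 + 5) × 50 + 21 = 162271.
Real time: 162271 / (50) = 162271/50 s.
Target frame: (162271/50) × (30) = 486813/5 ≈ 97362.600 → 97363.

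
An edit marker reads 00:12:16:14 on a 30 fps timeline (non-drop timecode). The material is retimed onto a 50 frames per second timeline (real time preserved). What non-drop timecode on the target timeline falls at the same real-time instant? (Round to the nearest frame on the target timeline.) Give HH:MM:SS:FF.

00:12:16:23

Source frame index: (0×3600 + 12×60 + 16) × 30 + 14 = 22094.
Real time: 22094 / (30) = 11047/15 s.
Target frame: (11047/15) × (50) = 110470/3 ≈ 36823.333 → 36823.
At 50 labels/s: frame 36823 → 00:12:16:23.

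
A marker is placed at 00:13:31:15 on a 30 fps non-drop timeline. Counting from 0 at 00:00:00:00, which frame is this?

frame 24345

Total seconds to the label: (0 × 3600 + 13 × 60 + 31) = 811.
Frame index = 811 × 30 + 15 = 24345.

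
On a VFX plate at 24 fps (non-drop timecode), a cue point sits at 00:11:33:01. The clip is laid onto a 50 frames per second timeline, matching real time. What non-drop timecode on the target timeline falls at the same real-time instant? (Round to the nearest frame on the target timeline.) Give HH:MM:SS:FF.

Source frame index: (0×3600 + 11×60 + 33) × 24 + 1 = 16633.
Real time: 16633 / (24) = 16633/24 s.
Target frame: (16633/24) × (50) = 415825/12 ≈ 34652.083 → 34652.
At 50 labels/s: frame 34652 → 00:11:33:02.

00:11:33:02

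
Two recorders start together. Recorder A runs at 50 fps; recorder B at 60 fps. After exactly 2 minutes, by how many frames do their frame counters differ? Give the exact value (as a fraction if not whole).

2 min = 120 s.
A emits 50 × 120 = 6000 frames; B emits 60 × 120 = 7200.
Difference = 1200 frames; B is ahead of A.

1200 frames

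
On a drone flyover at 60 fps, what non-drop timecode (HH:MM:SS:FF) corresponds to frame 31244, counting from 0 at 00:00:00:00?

00:08:40:44

31244 ÷ 60 = 520 full seconds, remainder 44 frames.
520 s = 0 h 8 min 40 s.
Timecode: 00:08:40:44.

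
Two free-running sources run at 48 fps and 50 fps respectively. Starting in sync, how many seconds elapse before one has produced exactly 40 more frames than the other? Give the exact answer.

20 seconds

The gap grows by |50 − 48| = 2 frames per second.
Time for a 40-frame gap: 40 ÷ (2) = 20 s.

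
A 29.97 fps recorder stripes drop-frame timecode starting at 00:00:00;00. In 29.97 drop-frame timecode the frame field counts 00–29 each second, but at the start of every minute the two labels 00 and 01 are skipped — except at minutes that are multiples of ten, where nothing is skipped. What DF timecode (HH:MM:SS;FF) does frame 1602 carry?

Ten DF minutes hold 17982 frames, so frame 1602 lies in block 0 (frames 0–17981) with 1602 frames into that block.
The block's first minute is 1800 frames and the rest 1798 each; 1602 frames reaches minute 0, so 0 × 18 + 0 × 2 = 0 labels have been skipped so far.
Adding those back, label number 1602 + 0 = 1602 at 30 labels/s is 53 s + 12 f = 0 h 0 min 53 s frame 12, i.e. 00:00:53;12.

00:00:53;12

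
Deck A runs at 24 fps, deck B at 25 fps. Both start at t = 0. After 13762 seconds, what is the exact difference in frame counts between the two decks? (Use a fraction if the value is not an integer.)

A emits 24 × 13762 = 330288 frames; B emits 25 × 13762 = 344050.
Difference = 13762 frames; B is ahead of A.

13762 frames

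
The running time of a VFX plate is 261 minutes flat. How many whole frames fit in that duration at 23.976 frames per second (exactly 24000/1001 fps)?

261 min = 15660 s.
Frames = 15660 × 24000/1001 = 375840000/1001 ≈ 375464.5355.
Complete frames: 375464.

375464 frames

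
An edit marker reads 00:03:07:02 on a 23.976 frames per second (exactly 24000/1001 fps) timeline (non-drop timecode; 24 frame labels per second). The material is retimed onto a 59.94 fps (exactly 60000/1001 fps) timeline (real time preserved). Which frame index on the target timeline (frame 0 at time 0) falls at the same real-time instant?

frame 11225

Source frame index: (0×3600 + 3×60 + 7) × 24 + 2 = 4490.
Real time: 4490 / (24000/1001) = 449449/2400 s.
Target frame: (449449/2400) × (60000/1001) = 11225.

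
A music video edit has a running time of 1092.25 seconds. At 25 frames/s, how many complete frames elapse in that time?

27306 frames

Frames = 1092.25 × 25 = 109225/4 ≈ 27306.2500.
Complete frames: 27306.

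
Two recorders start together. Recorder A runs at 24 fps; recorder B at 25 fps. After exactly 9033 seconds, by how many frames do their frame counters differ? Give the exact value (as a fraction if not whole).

9033 frames

A emits 24 × 9033 = 216792 frames; B emits 25 × 9033 = 225825.
Difference = 9033 frames; B is ahead of A.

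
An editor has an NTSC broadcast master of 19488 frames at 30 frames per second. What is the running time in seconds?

Running time = 19488 / (30) = 649.6 s.

649.6 seconds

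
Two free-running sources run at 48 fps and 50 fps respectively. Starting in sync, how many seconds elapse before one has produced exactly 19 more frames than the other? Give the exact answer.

9.5 seconds

The gap grows by |50 − 48| = 2 frames per second.
Time for a 19-frame gap: 19 ÷ (2) = 9.5 s.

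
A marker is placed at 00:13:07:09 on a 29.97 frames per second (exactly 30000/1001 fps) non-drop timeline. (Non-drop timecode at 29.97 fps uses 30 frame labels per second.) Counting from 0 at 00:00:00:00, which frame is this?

Total seconds to the label: (0 × 3600 + 13 × 60 + 7) = 787.
Frame index = 787 × 30 + 9 = 23619.

23619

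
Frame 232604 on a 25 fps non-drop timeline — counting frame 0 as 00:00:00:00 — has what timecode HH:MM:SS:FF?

02:35:04:04

232604 ÷ 25 = 9304 full seconds, remainder 4 frames.
9304 s = 2 h 35 min 4 s.
Timecode: 02:35:04:04.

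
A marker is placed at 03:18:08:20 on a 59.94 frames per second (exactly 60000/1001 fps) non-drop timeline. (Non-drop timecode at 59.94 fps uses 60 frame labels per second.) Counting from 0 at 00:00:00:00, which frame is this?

713300

Total seconds to the label: (3 × 3600 + 18 × 60 + 8) = 11888.
Frame index = 11888 × 60 + 20 = 713300.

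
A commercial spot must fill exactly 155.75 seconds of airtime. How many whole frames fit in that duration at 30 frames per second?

Frames = 155.75 × 30 = 9345/2 ≈ 4672.5000.
Complete frames: 4672.

4672 frames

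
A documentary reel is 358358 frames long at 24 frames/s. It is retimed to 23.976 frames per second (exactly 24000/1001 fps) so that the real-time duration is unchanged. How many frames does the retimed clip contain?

Target frames = source frames × (target rate / source rate) = 358358 × (24000/1001)/(24) = 358358 × 1000/1001 = 358000.

358000 frames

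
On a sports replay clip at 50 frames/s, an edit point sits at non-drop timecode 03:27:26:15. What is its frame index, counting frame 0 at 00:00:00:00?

frame 622315

Total seconds to the label: (3 × 3600 + 27 × 60 + 26) = 12446.
Frame index = 12446 × 50 + 15 = 622315.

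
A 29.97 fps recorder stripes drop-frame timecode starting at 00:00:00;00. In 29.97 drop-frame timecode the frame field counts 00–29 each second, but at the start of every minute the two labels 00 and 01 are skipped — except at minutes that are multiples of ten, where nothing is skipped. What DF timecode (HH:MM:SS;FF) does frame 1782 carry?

00:00:59;12

Each 10-minute DF block holds 10 × 60 × 30 − 9 × 2 = 17982 frames. 1782 ÷ 17982 → 0 full blocks, remainder 1782.
Within the partial block the first minute is 1800 frames and each further minute 1798, so 0 further minute boundaries passed. Total skipped labels = 18 × 0 + 2 × 0 = 0.
Non-drop label index = 1782 + 0 = 1782; at 30 labels/s that is 00:00:59:12, i.e. DF 00:00:59;12.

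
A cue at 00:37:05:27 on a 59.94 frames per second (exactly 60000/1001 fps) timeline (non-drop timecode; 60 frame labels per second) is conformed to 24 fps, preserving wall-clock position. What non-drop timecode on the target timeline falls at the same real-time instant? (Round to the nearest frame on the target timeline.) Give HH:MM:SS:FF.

00:37:07:16

Source frame index: (0×3600 + 37×60 + 5) × 60 + 27 = 133527.
Real time: 133527 / (60000/1001) = 44553509/20000 s.
Target frame: (44553509/20000) × (24) = 133660527/2500 ≈ 53464.211 → 53464.
At 24 labels/s: frame 53464 → 00:37:07:16.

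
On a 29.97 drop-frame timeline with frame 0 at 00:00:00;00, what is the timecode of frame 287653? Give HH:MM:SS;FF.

Each 10-minute DF block holds 10 × 60 × 30 − 9 × 2 = 17982 frames. 287653 ÷ 17982 → 15 full blocks, remainder 17923.
Within the partial block the first minute is 1800 frames and each further minute 1798, so 9 further minute boundaries passed. Total skipped labels = 18 × 15 + 2 × 9 = 288.
Non-drop label index = 287653 + 288 = 287941; at 30 labels/s that is 02:39:58:01, i.e. DF 02:39:58;01.

02:39:58;01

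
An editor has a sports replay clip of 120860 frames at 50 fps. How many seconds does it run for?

2417.2 seconds

Running time = 120860 / (50) = 2417.2 s.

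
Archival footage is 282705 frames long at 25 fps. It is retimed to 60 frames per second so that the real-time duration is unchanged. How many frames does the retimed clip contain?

Target frames = source frames × (target rate / source rate) = 282705 × (60)/(25) = 282705 × 12/5 = 678492.

678492 frames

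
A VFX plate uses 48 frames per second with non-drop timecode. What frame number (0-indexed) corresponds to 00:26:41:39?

Total seconds to the label: (0 × 3600 + 26 × 60 + 41) = 1601.
Frame index = 1601 × 48 + 39 = 76887.

frame 76887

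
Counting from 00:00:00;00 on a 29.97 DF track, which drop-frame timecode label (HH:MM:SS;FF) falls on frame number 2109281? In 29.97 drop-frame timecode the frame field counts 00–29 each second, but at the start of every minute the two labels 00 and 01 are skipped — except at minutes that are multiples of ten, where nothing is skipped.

19:32:59;21

Each 10-minute DF block holds 10 × 60 × 30 − 9 × 2 = 17982 frames. 2109281 ÷ 17982 → 117 full blocks, remainder 5387.
Within the partial block the first minute is 1800 frames and each further minute 1798, so 2 further minute boundaries passed. Total skipped labels = 18 × 117 + 2 × 2 = 2110.
Non-drop label index = 2109281 + 2110 = 2111391; at 30 labels/s that is 19:32:59:21, i.e. DF 19:32:59;21.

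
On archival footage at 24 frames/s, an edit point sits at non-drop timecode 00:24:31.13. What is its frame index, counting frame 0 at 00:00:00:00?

frame 35317

Total seconds to the label: (0 × 3600 + 24 × 60 + 31) = 1471.
Frame index = 1471 × 24 + 13 = 35317.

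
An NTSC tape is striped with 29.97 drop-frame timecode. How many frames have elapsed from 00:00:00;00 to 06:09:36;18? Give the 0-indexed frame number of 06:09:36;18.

664632

Complete 10-minute blocks: 36, each 17982 frames → 647352.
Remaining 9 whole minutes in the current block: 1800 + 8 × 1798 = 16184 frames.
Within the current minute: 36 × 30 + 18 − 2 = 1096 (labels ;00/;01 skipped at this minute). Total = 647352 + 16184 + 1096 = 664632.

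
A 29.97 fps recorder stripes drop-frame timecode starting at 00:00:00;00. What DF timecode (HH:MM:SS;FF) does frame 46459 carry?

00:25:50;05

Ten DF minutes hold 17982 frames, so frame 46459 lies in block 2 (frames 35964–53945) with 10495 frames into that block.
The block's first minute is 1800 frames and the rest 1798 each; 10495 frames reaches minute 5, so 2 × 18 + 5 × 2 = 46 labels have been skipped so far.
Adding those back, label number 46459 + 46 = 46505 at 30 labels/s is 1550 s + 5 f = 0 h 25 min 50 s frame 5, i.e. 00:25:50;05.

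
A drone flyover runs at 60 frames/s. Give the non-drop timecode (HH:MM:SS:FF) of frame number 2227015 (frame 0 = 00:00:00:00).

2227015 ÷ 60 = 37116 full seconds, remainder 55 frames.
37116 s = 10 h 18 min 36 s.
Timecode: 10:18:36:55.

10:18:36:55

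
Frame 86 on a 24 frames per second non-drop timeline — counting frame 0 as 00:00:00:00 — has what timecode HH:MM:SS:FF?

00:00:03:14

86 ÷ 24 = 3 full seconds, remainder 14 frames.
3 s = 0 h 0 min 3 s.
Timecode: 00:00:03:14.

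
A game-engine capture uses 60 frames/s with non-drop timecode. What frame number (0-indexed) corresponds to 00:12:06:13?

Total seconds to the label: (0 × 3600 + 12 × 60 + 6) = 726.
Frame index = 726 × 60 + 13 = 43573.

43573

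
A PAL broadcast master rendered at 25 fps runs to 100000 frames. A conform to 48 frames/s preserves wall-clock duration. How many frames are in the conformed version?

Target frames = source frames × (target rate / source rate) = 100000 × (48)/(25) = 100000 × 48/25 = 192000.

192000 frames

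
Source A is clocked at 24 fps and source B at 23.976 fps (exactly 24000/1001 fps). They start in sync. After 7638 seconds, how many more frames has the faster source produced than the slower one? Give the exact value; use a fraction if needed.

A emits 24 × 7638 = 183312 frames; B emits 24000/1001 × 7638 = 183312000/1001.
Difference = 183312/1001 frames (≈ 183.1289); B is behind A.

183312/1001 frames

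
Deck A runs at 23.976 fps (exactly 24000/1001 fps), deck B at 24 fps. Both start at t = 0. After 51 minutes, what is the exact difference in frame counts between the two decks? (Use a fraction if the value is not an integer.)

73440/1001 frames

51 min = 3060 s.
A emits 24000/1001 × 3060 = 73440000/1001 frames; B emits 24 × 3060 = 73440.
Difference = 73440/1001 frames (≈ 73.3666); B is ahead of A.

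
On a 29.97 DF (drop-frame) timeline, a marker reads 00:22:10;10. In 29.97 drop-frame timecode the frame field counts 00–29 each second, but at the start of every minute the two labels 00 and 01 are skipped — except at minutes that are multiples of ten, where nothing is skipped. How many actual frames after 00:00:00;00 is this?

39870

As if non-drop at 30 labels/s: (0 × 3600 + 22 × 60 + 10) × 30 + 10 = 39910.
Minute boundaries passed: 22; those not divisible by 10: 22 − 2 = 20; dropped labels = 2 × 20 = 40.
Actual frame index = 39910 − 40 = 39870.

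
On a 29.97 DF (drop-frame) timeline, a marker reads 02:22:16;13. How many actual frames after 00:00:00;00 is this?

255837

As if non-drop at 30 labels/s: (2 × 3600 + 22 × 60 + 16) × 30 + 13 = 256093.
Minute boundaries passed: 142; those not divisible by 10: 142 − 14 = 128; dropped labels = 2 × 128 = 256.
Actual frame index = 256093 − 256 = 255837.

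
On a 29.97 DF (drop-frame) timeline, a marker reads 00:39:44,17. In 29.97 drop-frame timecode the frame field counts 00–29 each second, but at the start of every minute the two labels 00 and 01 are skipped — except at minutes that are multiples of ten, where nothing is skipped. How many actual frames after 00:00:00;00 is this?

Complete 10-minute blocks: 3, each 17982 frames → 53946.
Remaining 9 whole minutes in the current block: 1800 + 8 × 1798 = 16184 frames.
Within the current minute: 44 × 30 + 17 − 2 = 1335 (labels ;00/;01 skipped at this minute). Total = 53946 + 16184 + 1335 = 71465.

71465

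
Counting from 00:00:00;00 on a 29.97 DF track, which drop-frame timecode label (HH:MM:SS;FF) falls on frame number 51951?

00:28:53;13

Ten DF minutes hold 17982 frames, so frame 51951 lies in block 2 (frames 35964–53945) with 15987 frames into that block.
The block's first minute is 1800 frames and the rest 1798 each; 15987 frames reaches minute 8, so 2 × 18 + 8 × 2 = 52 labels have been skipped so far.
Adding those back, label number 51951 + 52 = 52003 at 30 labels/s is 1733 s + 13 f = 0 h 28 min 53 s frame 13, i.e. 00:28:53;13.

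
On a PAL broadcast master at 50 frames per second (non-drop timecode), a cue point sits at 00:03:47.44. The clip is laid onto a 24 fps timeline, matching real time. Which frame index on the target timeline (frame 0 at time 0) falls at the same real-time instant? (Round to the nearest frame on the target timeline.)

frame 5469

Source frame index: (0×3600 + 3×60 + 47) × 50 + 44 = 11394.
Real time: 11394 / (50) = 5697/25 s.
Target frame: (5697/25) × (24) = 136728/25 ≈ 5469.120 → 5469.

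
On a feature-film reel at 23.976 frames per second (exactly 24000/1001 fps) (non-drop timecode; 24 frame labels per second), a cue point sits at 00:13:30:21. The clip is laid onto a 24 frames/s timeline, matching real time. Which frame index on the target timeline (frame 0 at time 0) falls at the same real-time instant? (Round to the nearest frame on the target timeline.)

frame 19480

Source frame index: (0×3600 + 13×60 + 30) × 24 + 21 = 19461.
Real time: 19461 / (24000/1001) = 6493487/8000 s.
Target frame: (6493487/8000) × (24) = 19480461/1000 ≈ 19480.461 → 19480.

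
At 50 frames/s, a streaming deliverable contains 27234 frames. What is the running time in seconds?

544.68 seconds

Running time = 27234 / (50) = 544.68 s.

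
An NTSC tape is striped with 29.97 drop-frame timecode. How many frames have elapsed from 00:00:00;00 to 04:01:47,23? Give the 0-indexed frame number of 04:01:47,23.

Complete 10-minute blocks: 24, each 17982 frames → 431568.
Remaining 1 whole minute in the current block: 1800 + 0 × 1798 = 1800 frames.
Within the current minute: 47 × 30 + 23 − 2 = 1431 (labels ;00/;01 skipped at this minute). Total = 431568 + 1800 + 1431 = 434799.

434799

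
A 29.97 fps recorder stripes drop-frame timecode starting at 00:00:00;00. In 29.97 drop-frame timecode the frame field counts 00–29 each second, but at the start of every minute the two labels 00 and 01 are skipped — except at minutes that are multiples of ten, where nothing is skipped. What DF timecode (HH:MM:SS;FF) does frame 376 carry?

00:00:12;16

Each 10-minute DF block holds 10 × 60 × 30 − 9 × 2 = 17982 frames. 376 ÷ 17982 → 0 full blocks, remainder 376.
Within the partial block the first minute is 1800 frames and each further minute 1798, so 0 further minute boundaries passed. Total skipped labels = 18 × 0 + 2 × 0 = 0.
Non-drop label index = 376 + 0 = 376; at 30 labels/s that is 00:00:12:16, i.e. DF 00:00:12;16.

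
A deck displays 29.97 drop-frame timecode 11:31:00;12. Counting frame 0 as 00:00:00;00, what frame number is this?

1242568

As if non-drop at 30 labels/s: (11 × 3600 + 31 × 60 + 0) × 30 + 12 = 1243812.
Minute boundaries passed: 691; those not divisible by 10: 691 − 69 = 622; dropped labels = 2 × 622 = 1244.
Actual frame index = 1243812 − 1244 = 1242568.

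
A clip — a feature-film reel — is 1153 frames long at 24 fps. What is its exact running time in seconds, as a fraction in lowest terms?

1153/24 seconds

Running time = 1153 ÷ (24) = 1153 × 1/24 = 1153/24 s.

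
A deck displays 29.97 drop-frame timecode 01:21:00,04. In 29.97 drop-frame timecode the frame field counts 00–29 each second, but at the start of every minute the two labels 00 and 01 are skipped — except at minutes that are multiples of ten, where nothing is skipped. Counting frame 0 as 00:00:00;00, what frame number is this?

145658

As if non-drop at 30 labels/s: (1 × 3600 + 21 × 60 + 0) × 30 + 4 = 145804.
Minute boundaries passed: 81; those not divisible by 10: 81 − 8 = 73; dropped labels = 2 × 73 = 146.
Actual frame index = 145804 − 146 = 145658.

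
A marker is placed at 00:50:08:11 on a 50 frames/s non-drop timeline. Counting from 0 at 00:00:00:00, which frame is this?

Total seconds to the label: (0 × 3600 + 50 × 60 + 8) = 3008.
Frame index = 3008 × 50 + 11 = 150411.

frame 150411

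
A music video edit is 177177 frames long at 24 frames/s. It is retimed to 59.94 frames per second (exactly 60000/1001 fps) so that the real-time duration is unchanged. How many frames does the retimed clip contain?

442500 frames

Target frames = source frames × (target rate / source rate) = 177177 × (60000/1001)/(24) = 177177 × 2500/1001 = 442500.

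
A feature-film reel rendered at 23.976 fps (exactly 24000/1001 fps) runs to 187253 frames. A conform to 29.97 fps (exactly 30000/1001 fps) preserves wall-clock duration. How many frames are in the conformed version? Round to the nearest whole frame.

234066 frames

Frames at target rate = 187253 × (30000/1001) / (24000/1001) = 936265/4 ≈ 234066.250.
Nearest whole frame: 234066.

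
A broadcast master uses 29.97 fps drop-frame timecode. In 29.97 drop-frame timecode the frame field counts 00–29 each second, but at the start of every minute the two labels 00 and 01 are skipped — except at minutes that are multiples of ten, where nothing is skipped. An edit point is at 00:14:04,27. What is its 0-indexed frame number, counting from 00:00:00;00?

25321

Complete 10-minute blocks: 1, each 17982 frames → 17982.
Remaining 4 whole minutes in the current block: 1800 + 3 × 1798 = 7194 frames.
Within the current minute: 4 × 30 + 27 − 2 = 145 (labels ;00/;01 skipped at this minute). Total = 17982 + 7194 + 145 = 25321.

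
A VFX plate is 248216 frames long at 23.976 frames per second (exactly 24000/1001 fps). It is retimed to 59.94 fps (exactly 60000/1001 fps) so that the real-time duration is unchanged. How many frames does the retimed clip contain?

620540 frames

Frames at target rate = 248216 × (60000/1001) / (24000/1001) = 620540.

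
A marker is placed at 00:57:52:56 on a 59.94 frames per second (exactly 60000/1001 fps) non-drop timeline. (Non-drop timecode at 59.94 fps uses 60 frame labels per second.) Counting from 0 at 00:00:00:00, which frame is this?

208376

Total seconds to the label: (0 × 3600 + 57 × 60 + 52) = 3472.
Frame index = 3472 × 60 + 56 = 208376.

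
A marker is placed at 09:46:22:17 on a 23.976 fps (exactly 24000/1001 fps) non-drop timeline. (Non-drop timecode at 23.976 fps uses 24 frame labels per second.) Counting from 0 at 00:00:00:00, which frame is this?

frame 844385

Total seconds to the label: (9 × 3600 + 46 × 60 + 22) = 35182.
Frame index = 35182 × 24 + 17 = 844385.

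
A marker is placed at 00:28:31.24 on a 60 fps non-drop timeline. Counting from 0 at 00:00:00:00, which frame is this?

Total seconds to the label: (0 × 3600 + 28 × 60 + 31) = 1711.
Frame index = 1711 × 60 + 24 = 102684.

102684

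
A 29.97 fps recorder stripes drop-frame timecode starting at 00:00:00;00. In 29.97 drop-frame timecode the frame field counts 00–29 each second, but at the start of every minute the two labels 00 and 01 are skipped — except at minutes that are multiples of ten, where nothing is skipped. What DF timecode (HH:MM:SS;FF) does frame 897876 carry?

08:19:19;06

Each 10-minute DF block holds 10 × 60 × 30 − 9 × 2 = 17982 frames. 897876 ÷ 17982 → 49 full blocks, remainder 16758.
Within the partial block the first minute is 1800 frames and each further minute 1798, so 9 further minute boundaries passed. Total skipped labels = 18 × 49 + 2 × 9 = 900.
Non-drop label index = 897876 + 900 = 898776; at 30 labels/s that is 08:19:19:06, i.e. DF 08:19:19;06.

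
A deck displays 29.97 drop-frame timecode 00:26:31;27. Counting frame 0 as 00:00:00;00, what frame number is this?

47709

As if non-drop at 30 labels/s: (0 × 3600 + 26 × 60 + 31) × 30 + 27 = 47757.
Minute boundaries passed: 26; those not divisible by 10: 26 − 2 = 24; dropped labels = 2 × 24 = 48.
Actual frame index = 47757 − 48 = 47709.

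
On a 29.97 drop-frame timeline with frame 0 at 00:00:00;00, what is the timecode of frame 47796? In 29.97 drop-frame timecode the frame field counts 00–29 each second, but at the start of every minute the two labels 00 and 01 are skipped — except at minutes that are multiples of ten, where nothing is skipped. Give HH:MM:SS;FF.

00:26:34;24

Each 10-minute DF block holds 10 × 60 × 30 − 9 × 2 = 17982 frames. 47796 ÷ 17982 → 2 full blocks, remainder 11832.
Within the partial block the first minute is 1800 frames and each further minute 1798, so 6 further minute boundaries passed. Total skipped labels = 18 × 2 + 2 × 6 = 48.
Non-drop label index = 47796 + 48 = 47844; at 30 labels/s that is 00:26:34:24, i.e. DF 00:26:34;24.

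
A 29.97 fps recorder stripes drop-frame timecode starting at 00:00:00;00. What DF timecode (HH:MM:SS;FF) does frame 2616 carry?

00:01:27;08

Ten DF minutes hold 17982 frames, so frame 2616 lies in block 0 (frames 0–17981) with 2616 frames into that block.
The block's first minute is 1800 frames and the rest 1798 each; 2616 frames reaches minute 1, so 0 × 18 + 1 × 2 = 2 labels have been skipped so far.
Adding those back, label number 2616 + 2 = 2618 at 30 labels/s is 87 s + 8 f = 0 h 1 min 27 s frame 8, i.e. 00:01:27;08.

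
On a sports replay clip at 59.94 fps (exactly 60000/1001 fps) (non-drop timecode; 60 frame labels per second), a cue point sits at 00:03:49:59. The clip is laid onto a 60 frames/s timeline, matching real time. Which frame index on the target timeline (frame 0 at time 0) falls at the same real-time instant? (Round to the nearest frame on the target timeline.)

frame 13813

Source frame index: (0×3600 + 3×60 + 49) × 60 + 59 = 13799.
Real time: 13799 / (60000/1001) = 13812799/60000 s.
Target frame: (13812799/60000) × (60) = 13812799/1000 ≈ 13812.799 → 13813.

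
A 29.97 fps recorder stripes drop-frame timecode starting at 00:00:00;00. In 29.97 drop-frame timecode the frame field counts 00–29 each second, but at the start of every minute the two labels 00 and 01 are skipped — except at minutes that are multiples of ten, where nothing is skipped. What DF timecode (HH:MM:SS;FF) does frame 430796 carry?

03:59:34;08

Each 10-minute DF block holds 10 × 60 × 30 − 9 × 2 = 17982 frames. 430796 ÷ 17982 → 23 full blocks, remainder 17210.
Within the partial block the first minute is 1800 frames and each further minute 1798, so 9 further minute boundaries passed. Total skipped labels = 18 × 23 + 2 × 9 = 432.
Non-drop label index = 430796 + 432 = 431228; at 30 labels/s that is 03:59:34:08, i.e. DF 03:59:34;08.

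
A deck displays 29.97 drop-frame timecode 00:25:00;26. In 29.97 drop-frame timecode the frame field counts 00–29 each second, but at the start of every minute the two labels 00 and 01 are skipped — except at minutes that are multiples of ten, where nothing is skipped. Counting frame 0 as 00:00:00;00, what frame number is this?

44980

Complete 10-minute blocks: 2, each 17982 frames → 35964.
Remaining 5 whole minutes in the current block: 1800 + 4 × 1798 = 8992 frames.
Within the current minute: 0 × 30 + 26 − 2 = 24 (labels ;00/;01 skipped at this minute). Total = 35964 + 8992 + 24 = 44980.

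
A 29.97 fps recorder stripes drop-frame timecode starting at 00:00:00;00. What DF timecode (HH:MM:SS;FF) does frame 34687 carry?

00:19:17;13

Ten DF minutes hold 17982 frames, so frame 34687 lies in block 1 (frames 17982–35963) with 16705 frames into that block.
The block's first minute is 1800 frames and the rest 1798 each; 16705 frames reaches minute 9, so 1 × 18 + 9 × 2 = 36 labels have been skipped so far.
Adding those back, label number 34687 + 36 = 34723 at 30 labels/s is 1157 s + 13 f = 0 h 19 min 17 s frame 13, i.e. 00:19:17;13.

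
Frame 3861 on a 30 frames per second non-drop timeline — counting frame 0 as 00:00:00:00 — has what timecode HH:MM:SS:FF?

00:02:08:21

3861 ÷ 30 = 128 full seconds, remainder 21 frames.
128 s = 0 h 2 min 8 s.
Timecode: 00:02:08:21.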